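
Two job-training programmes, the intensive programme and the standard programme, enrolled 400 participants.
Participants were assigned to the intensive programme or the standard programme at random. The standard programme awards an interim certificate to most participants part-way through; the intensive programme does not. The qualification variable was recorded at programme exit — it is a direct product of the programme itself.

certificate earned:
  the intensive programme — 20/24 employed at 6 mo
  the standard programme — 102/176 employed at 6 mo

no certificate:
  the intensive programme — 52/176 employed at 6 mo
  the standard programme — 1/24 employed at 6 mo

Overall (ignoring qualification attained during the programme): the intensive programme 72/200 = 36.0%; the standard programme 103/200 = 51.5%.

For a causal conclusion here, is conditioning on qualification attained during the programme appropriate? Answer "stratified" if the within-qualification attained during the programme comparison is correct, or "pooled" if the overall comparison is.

the intensive programme is higher inside every qualification attained during the programme stratum but the standard programme is higher in aggregate. Whether to stratify depends on how qualification attained during the programme relates to the programme.
Stratifying would compare programmes among participants the programmes themselves sorted into qualification attained during the programme groups — a form of selection on an intermediate. The unconditioned pooled rates give the total causal effect.
Pooled: the intensive programme 36.0% vs the standard programme 51.5%; the standard programme is higher overall.

pooled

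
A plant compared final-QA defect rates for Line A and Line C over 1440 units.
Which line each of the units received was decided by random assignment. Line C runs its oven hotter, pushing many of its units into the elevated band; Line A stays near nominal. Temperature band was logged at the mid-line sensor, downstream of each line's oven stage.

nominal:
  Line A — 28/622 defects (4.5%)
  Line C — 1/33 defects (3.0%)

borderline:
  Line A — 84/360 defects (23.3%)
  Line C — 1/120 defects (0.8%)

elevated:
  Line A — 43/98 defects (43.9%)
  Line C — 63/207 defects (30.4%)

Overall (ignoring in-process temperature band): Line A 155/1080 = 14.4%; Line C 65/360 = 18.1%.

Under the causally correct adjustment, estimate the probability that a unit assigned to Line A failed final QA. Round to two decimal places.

0.14

In-process temperature band here is a post-treatment variable shaped by the line; conditioning on it would introduce bias rather than remove it. The overall comparison is the causal one.
So P(outcome | do(Line A)) is just the pooled rate for Line A: 155/1080 = 0.144.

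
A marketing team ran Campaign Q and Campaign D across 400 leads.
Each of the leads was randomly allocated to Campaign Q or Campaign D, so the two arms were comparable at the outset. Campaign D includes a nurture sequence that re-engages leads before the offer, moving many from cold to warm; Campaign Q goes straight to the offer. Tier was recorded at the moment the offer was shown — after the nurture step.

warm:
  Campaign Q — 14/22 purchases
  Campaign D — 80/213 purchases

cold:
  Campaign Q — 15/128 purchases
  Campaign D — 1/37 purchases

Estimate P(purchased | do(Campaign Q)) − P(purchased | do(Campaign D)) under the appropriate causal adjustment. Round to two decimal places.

-0.13

Because the campaign influences engagement tier, engagement tier is a post-treatment mediator, not a confounder. Stratifying on it would bias the estimate; the causal effect is the crude pooled difference.
The causal difference is the pooled difference: 0.193 − 0.324 = -0.131.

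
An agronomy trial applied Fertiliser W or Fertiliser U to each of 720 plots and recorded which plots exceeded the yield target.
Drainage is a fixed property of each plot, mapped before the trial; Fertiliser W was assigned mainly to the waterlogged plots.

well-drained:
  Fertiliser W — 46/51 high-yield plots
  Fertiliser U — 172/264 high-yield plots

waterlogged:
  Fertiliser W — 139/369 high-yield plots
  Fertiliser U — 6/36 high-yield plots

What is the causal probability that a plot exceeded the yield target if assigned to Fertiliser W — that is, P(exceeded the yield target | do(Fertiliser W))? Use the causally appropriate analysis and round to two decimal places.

The stratified and pooled comparisons disagree (Fertiliser W wins within each field drainage; Fertiliser U wins overall), so the answer turns on the causal role of field drainage.
Field drainage differs across fertilisers for reasons unrelated to any effect of the fertiliser itself, and it separately predicts the outcome — a classic confounder. We must compare within field drainage levels.
Standardising Fertiliser W to the population field drainage mix: 0.438·46/51 + 0.562·139/369 = 0.606.

0.61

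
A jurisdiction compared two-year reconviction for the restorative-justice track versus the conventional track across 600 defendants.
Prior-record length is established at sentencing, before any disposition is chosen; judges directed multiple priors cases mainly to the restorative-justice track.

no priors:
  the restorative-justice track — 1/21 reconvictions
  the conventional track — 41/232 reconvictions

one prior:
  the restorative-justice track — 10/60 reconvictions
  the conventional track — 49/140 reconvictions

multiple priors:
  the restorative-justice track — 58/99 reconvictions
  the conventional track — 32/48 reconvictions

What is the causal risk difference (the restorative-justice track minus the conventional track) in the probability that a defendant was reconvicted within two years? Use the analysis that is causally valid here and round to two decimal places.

-0.14

Within every prior-record length level the restorative-justice track has the lower rate, yet pooled the conventional track does — Simpson's reversal.
Prior-record length differs across dispositions for reasons unrelated to any effect of the disposition itself, and it separately predicts the outcome — a classic confounder. We must compare within prior-record length levels.
Adjusting over the population distribution of prior-record length: 0.422·(0.048−0.177) + 0.333·(0.167−0.350) + 0.245·(0.586−0.667) = -0.135.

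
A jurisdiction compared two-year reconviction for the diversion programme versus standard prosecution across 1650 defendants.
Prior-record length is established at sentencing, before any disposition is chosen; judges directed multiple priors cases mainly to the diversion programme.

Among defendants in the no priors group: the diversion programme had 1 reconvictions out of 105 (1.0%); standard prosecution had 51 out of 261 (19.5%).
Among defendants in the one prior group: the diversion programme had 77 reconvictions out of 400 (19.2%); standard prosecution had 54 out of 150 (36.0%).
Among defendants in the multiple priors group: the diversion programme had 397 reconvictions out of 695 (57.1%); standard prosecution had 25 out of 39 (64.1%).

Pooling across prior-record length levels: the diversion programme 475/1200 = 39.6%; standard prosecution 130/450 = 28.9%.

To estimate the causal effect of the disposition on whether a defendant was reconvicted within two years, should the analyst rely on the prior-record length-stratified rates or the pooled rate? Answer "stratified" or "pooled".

the diversion programme is lower inside every prior-record length stratum but standard prosecution is lower in aggregate. Whether to stratify depends on how prior-record length relates to the disposition.
Prior-record length satisfies the back-door criterion: it is not a descendant of the disposition, and it blocks the spurious path from disposition to outcome. Adjusting for it (i.e., using the within-prior-record length rates) gives the causal effect.
Within each level — no priors: 1.0% vs 19.5%; one prior: 19.2% vs 36.0%; multiple priors: 57.1% vs 64.1% — the diversion programme is lower every time.

stratified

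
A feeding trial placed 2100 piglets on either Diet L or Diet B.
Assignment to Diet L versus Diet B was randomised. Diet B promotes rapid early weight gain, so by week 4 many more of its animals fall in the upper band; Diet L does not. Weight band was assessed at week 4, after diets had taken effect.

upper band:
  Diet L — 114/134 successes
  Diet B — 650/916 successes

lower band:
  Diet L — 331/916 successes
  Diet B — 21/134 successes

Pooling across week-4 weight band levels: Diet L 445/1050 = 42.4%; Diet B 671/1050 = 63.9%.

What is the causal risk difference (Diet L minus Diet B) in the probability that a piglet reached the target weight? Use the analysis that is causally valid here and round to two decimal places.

-0.22

Week-4 weight band is downstream of the diet. One should not condition on a consequence of treatment, so the overall rates are the right comparison.
The causal difference is the pooled difference: 0.424 − 0.639 = -0.215.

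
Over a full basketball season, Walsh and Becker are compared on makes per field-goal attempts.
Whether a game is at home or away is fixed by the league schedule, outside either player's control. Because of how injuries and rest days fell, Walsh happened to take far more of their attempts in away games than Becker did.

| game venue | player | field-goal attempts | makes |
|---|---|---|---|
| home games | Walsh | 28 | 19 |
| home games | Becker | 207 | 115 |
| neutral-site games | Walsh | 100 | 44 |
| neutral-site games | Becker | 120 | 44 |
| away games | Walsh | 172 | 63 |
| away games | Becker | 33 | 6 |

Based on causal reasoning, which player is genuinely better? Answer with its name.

Walsh

The game venue-specific comparison favours Walsh throughout, but the pooled figures favour Becker. The question is whether to condition on game venue.
Here game venue is a common cause — it drives both which player a case falls under and the outcome. The crude comparison mixes populations; the stratum-specific rates are the causally relevant ones.
Within each level — home games: 67.9% vs 55.6%; neutral-site games: 44.0% vs 36.7%; away games: 36.6% vs 18.2% — Walsh is higher every time.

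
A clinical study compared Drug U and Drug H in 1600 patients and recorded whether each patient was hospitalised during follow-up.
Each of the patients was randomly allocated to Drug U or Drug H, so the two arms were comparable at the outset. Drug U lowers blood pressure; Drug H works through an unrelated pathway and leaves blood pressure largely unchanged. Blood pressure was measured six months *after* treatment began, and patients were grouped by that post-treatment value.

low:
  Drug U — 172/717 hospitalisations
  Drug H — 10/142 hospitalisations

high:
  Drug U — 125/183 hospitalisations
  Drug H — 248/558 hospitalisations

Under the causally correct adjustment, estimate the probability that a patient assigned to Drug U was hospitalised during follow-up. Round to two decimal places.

Because the drug influences blood pressure, blood pressure is a post-treatment mediator, not a confounder. Stratifying on it would bias the estimate; the causal effect is the crude pooled difference.
So P(outcome | do(Drug U)) is just the pooled rate for Drug U: 297/900 = 0.330.

0.33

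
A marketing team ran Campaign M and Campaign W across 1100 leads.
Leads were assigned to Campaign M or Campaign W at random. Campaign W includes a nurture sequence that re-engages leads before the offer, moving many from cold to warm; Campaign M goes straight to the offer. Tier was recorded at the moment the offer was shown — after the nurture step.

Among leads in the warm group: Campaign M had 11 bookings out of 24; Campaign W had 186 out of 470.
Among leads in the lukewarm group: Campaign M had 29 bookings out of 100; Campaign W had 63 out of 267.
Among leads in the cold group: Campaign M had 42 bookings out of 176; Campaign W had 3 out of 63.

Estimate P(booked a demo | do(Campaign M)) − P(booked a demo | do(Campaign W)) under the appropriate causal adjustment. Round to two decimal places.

-0.04

The distribution of engagement tier is itself part of what the campaign does — it is an intermediate outcome. Holding it fixed would remove that part of the effect; the total effect is the pooled difference.
The causal difference is the pooled difference: 0.273 − 0.315 = -0.042.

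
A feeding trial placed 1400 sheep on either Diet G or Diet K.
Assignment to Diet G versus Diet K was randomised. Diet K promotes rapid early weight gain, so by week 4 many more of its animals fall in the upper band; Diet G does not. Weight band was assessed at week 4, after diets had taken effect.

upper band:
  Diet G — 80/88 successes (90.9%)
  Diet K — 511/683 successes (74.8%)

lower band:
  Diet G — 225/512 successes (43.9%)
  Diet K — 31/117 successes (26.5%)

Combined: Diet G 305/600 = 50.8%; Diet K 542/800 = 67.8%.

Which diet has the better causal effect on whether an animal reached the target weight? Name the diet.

Within every week-4 weight band level Diet G has the higher rate, yet pooled Diet K does — Simpson's reversal.
Week-4 weight band lies on the pathway diet → week-4 weight band → outcome, so adjusting for it blocks the indirect effect. For the total causal effect of diet, use the unadjusted pooled rates.
Pooled: Diet G 50.8% vs Diet K 67.8%; Diet K is higher overall.

Diet K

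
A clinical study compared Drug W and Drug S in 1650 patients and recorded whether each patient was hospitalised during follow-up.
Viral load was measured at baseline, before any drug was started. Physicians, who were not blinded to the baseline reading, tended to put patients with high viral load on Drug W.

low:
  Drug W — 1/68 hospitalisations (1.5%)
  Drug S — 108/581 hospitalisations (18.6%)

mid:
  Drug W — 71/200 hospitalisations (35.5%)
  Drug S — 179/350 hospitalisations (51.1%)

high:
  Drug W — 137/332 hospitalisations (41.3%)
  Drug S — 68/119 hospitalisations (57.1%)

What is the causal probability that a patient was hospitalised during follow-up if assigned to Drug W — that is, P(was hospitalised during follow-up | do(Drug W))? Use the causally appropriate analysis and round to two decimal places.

0.24

Viral load differs across drugs for reasons unrelated to any effect of the drug itself, and it separately predicts the outcome — a classic confounder. We must compare within viral load levels.
Standardising Drug W to the population viral load mix: 0.393·1/68 + 0.333·71/200 + 0.273·137/332 = 0.237.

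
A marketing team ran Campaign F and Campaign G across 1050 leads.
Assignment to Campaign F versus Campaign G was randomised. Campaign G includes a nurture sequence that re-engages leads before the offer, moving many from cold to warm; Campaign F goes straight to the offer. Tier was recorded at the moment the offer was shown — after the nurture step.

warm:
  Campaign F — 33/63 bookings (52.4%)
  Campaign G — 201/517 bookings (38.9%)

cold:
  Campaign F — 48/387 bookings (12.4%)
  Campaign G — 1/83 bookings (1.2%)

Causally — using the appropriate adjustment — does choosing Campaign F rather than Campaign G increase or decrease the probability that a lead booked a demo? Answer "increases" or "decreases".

decreases

The stratified and pooled comparisons disagree (Campaign F wins within each engagement tier; Campaign G wins overall), so the answer turns on the causal role of engagement tier.
Engagement tier is downstream of the campaign. One should not condition on a consequence of treatment, so the overall rates are the right comparison.
Pooled: Campaign F 18.0% vs Campaign G 33.7%; Campaign G is higher overall.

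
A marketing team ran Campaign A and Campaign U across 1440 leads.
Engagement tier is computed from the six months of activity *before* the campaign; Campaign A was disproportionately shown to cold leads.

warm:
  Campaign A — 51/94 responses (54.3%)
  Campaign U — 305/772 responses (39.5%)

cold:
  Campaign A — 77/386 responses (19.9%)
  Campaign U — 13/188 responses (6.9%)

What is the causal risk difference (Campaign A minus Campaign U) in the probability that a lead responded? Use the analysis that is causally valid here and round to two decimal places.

+0.14

The stratified and pooled comparisons disagree (Campaign A wins within each engagement tier; Campaign U wins overall), so the answer turns on the causal role of engagement tier.
Engagement tier differs across campaigns for reasons unrelated to any effect of the campaign itself, and it separately predicts the outcome — a classic confounder. We must compare within engagement tier levels.
Adjusting over the population distribution of engagement tier: 0.601·(0.543−0.395) + 0.399·(0.199−0.069) = +0.141.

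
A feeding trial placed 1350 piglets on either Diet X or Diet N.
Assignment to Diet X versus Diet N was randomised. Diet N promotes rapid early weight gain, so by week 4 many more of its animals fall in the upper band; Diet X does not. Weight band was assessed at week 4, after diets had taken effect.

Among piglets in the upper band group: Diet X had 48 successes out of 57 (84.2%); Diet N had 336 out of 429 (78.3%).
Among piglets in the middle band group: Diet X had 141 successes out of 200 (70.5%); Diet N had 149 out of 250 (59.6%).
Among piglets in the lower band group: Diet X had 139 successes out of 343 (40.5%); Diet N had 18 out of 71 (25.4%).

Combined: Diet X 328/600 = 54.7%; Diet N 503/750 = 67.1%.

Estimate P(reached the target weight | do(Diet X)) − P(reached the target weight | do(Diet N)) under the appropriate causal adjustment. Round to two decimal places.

-0.12

Week-4 weight band is downstream of the diet. One should not condition on a consequence of treatment, so the overall rates are the right comparison.
The causal difference is the pooled difference: 0.547 − 0.671 = -0.124.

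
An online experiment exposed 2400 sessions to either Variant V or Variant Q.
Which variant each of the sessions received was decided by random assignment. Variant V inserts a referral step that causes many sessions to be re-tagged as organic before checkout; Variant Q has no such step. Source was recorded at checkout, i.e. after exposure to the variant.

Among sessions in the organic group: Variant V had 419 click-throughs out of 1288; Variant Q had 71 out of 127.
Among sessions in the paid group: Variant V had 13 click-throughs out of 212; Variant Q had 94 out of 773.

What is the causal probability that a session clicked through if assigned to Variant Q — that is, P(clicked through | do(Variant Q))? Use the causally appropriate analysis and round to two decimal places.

0.18

The distribution of traffic source is itself part of what the variant does — it is an intermediate outcome. Holding it fixed would remove that part of the effect; the total effect is the pooled difference.
So P(outcome | do(Variant Q)) is just the pooled rate for Variant Q: 165/900 = 0.183.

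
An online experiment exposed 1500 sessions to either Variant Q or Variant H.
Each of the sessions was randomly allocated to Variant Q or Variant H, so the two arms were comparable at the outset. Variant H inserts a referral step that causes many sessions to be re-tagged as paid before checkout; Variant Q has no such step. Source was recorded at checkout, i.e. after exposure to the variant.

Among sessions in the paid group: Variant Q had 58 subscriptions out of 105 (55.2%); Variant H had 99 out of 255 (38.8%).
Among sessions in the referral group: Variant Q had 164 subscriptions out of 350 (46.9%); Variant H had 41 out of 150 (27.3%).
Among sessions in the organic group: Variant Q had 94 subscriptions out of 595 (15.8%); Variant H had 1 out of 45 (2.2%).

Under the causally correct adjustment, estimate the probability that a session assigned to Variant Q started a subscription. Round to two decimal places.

0.30

Traffic source is downstream of the variant. One should not condition on a consequence of treatment, so the overall rates are the right comparison.
So P(outcome | do(Variant Q)) is just the pooled rate for Variant Q: 316/1050 = 0.301.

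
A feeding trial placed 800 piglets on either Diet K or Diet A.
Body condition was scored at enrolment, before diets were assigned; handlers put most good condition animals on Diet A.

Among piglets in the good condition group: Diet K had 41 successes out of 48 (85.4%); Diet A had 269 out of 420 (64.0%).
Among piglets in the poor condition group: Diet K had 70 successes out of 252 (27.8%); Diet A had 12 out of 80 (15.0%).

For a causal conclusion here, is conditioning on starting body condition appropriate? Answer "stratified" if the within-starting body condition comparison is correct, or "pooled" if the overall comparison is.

stratified

Starting body condition satisfies the back-door criterion: it is not a descendant of the diet, and it blocks the spurious path from diet to outcome. Adjusting for it (i.e., using the within-starting body condition rates) gives the causal effect.
Within each level — good condition: 85.4% vs 64.0%; poor condition: 27.8% vs 15.0% — Diet K is higher every time.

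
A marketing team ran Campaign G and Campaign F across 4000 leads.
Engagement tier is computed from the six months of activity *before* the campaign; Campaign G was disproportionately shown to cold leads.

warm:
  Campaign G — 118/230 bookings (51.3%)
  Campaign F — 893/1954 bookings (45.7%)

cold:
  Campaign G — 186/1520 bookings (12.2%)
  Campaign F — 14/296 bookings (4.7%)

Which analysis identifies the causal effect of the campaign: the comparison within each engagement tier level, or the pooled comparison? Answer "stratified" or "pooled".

The stratified and pooled comparisons disagree (Campaign G wins within each engagement tier; Campaign F wins overall), so the answer turns on the causal role of engagement tier.
The imbalance in engagement tier arose from how leads were allocated, not from anything the campaign did; and engagement tier independently affects the outcome. The pooled gap is confounded — condition on engagement tier.
Within each level — warm: 51.3% vs 45.7%; cold: 12.2% vs 4.7% — Campaign G is higher every time.

stratified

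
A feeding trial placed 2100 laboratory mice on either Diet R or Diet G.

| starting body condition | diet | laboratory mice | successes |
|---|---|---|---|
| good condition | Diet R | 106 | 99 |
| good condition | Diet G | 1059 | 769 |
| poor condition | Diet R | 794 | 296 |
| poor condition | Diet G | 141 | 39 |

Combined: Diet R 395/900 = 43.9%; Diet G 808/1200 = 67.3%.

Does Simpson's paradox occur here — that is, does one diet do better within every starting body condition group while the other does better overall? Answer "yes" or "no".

Within each starting body condition level (good condition 93.4% vs 72.6%; poor condition 37.3% vs 27.7%), Diet R has the higher rate every time. Pooled: 43.9% vs 67.3% — Diet G has the higher rate overall. The two comparisons disagree.

yes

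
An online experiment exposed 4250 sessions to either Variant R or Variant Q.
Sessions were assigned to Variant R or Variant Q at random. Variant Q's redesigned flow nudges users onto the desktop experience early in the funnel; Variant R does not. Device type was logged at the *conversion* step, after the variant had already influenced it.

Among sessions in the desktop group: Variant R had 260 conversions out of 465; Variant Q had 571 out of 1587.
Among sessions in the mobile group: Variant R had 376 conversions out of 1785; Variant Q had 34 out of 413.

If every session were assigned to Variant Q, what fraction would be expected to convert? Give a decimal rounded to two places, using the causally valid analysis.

0.30

Variant R is higher inside every device type stratum but Variant Q is higher in aggregate. Whether to stratify depends on how device type relates to the variant.
Device type lies on the pathway variant → device type → outcome, so adjusting for it blocks the indirect effect. For the total causal effect of variant, use the unadjusted pooled rates.
So P(outcome | do(Variant Q)) is just the pooled rate for Variant Q: 605/2000 = 0.302.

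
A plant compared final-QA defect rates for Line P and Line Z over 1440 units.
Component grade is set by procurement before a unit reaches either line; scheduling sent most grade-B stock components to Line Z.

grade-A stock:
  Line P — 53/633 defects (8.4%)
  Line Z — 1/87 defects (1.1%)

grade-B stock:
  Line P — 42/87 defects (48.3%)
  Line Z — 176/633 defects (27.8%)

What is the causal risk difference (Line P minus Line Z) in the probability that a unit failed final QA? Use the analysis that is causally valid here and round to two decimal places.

+0.14

The component grade-specific comparison favours Line Z throughout, but the pooled figures favour Line P. The question is whether to condition on component grade.
Here component grade is a common cause — it drives both which line a case falls under and the outcome. The crude comparison mixes populations; the stratum-specific rates are the causally relevant ones.
Adjusting over the population distribution of component grade: 0.500·(0.084−0.011) + 0.500·(0.483−0.278) = +0.138.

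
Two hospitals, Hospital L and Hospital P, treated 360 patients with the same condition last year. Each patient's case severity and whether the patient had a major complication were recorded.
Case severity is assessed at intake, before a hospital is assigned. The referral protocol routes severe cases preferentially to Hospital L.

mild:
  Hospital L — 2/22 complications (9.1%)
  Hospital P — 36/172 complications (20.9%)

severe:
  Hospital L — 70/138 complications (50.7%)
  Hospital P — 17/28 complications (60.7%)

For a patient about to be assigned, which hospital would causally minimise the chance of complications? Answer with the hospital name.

The case severity-specific comparison favours Hospital L throughout, but the pooled figures favour Hospital P. The question is whether to condition on case severity.
Case severity is set before the hospital has any effect — it is not caused by the hospital — and it independently drives the outcome. That makes it a confounder, so the causal comparison is within case severity levels.
Within each level — mild: 9.1% vs 20.9%; severe: 50.7% vs 60.7% — Hospital L is lower every time.

Hospital L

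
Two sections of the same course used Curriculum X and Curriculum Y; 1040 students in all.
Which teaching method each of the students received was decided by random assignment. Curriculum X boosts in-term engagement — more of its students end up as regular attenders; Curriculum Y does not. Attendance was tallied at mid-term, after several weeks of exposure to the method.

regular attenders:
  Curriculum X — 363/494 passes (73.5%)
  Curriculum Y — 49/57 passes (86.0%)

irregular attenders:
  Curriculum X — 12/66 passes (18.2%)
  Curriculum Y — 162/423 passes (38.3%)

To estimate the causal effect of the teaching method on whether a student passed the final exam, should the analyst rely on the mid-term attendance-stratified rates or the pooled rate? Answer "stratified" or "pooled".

pooled

Within every mid-term attendance level Curriculum Y has the higher rate, yet pooled Curriculum X does — Simpson's reversal.
Mid-term attendance lies on the pathway teaching method → mid-term attendance → outcome, so adjusting for it blocks the indirect effect. For the total causal effect of teaching method, use the unadjusted pooled rates.
Pooled: Curriculum X 67.0% vs Curriculum Y 44.0%; Curriculum X is higher overall.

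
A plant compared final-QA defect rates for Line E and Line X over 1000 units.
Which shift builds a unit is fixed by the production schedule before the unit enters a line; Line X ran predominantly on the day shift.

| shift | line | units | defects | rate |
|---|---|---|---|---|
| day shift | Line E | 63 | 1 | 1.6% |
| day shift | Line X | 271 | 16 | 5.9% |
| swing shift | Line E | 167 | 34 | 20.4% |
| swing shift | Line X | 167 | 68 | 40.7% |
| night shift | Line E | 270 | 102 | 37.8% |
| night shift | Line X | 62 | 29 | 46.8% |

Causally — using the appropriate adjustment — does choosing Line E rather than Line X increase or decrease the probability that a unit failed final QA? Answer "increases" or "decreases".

The stratified and pooled comparisons disagree (Line E wins within each shift; Line X wins overall), so the answer turns on the causal role of shift.
Here shift is a common cause — it drives both which line a case falls under and the outcome. The crude comparison mixes populations; the stratum-specific rates are the causally relevant ones.
Within each level — day shift: 1.6% vs 5.9%; swing shift: 20.4% vs 40.7%; night shift: 37.8% vs 46.8% — Line E is lower every time.

decreases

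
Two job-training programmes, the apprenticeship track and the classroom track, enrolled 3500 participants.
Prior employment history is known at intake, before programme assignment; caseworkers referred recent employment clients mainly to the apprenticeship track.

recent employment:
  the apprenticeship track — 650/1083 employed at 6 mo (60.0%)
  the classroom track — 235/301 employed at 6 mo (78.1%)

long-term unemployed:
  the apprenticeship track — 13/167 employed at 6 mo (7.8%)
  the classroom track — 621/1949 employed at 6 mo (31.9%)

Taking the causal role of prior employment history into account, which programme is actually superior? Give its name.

Nothing the programme does changes prior employment history; the imbalance is an allocation artefact. With prior employment history also predicting the outcome, the pooled figure is confounded, and the within-stratum comparison is the causal one.
Within each level — recent employment: 60.0% vs 78.1%; long-term unemployed: 7.8% vs 31.9% — the classroom track is higher every time.

the classroom track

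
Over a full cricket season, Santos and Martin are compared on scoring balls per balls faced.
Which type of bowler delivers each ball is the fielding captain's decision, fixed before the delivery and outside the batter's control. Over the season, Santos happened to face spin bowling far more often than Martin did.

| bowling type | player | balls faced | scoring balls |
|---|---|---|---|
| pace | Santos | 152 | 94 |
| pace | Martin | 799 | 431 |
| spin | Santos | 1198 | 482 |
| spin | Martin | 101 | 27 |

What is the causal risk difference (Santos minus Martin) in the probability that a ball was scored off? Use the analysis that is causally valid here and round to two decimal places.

Bowling type differs across players for reasons unrelated to any effect of the player itself, and it separately predicts the outcome — a classic confounder. We must compare within bowling type levels.
Adjusting over the population distribution of bowling type: 0.423·(0.618−0.539) + 0.577·(0.402−0.267) = +0.111.

+0.11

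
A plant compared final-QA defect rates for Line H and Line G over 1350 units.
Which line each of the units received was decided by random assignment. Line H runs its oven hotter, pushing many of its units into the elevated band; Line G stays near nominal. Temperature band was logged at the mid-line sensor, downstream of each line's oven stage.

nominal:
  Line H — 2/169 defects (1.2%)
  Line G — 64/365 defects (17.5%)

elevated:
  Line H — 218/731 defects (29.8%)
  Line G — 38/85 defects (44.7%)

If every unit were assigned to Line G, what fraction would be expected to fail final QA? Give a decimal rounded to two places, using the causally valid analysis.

Line H is lower inside every in-process temperature band stratum but Line G is lower in aggregate. Whether to stratify depends on how in-process temperature band relates to the line.
In-process temperature band here is a post-treatment variable shaped by the line; conditioning on it would introduce bias rather than remove it. The overall comparison is the causal one.
So P(outcome | do(Line G)) is just the pooled rate for Line G: 102/450 = 0.227.

0.23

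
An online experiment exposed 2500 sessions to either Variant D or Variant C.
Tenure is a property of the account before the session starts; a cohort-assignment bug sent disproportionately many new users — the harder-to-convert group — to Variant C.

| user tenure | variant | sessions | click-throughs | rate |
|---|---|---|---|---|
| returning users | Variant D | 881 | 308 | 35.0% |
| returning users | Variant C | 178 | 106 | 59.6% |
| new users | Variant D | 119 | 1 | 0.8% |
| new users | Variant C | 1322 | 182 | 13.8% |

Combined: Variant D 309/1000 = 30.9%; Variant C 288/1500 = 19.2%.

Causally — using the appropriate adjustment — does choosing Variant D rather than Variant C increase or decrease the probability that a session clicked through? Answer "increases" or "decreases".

Nothing the variant does changes user tenure; the imbalance is an allocation artefact. With user tenure also predicting the outcome, the pooled figure is confounded, and the within-stratum comparison is the causal one.
Within each level — returning users: 35.0% vs 59.6%; new users: 0.8% vs 13.8% — Variant C is higher every time.

decreases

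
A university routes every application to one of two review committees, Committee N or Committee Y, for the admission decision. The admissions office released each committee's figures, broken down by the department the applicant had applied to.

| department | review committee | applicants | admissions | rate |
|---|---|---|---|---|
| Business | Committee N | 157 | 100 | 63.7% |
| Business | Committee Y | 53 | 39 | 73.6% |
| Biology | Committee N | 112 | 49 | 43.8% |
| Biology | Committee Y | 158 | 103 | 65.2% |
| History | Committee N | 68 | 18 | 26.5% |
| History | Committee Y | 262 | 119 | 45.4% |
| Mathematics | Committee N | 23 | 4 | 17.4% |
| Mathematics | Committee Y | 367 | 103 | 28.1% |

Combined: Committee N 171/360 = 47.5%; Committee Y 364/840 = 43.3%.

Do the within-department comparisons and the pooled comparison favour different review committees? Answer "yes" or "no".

yes

Within each department level (Business 63.7% vs 73.6%; Biology 43.8% vs 65.2%; History 26.5% vs 45.4%; Mathematics 17.4% vs 28.1%), Committee Y has the higher rate every time. Pooled: 47.5% vs 43.3% — Committee N has the higher rate overall. The two comparisons disagree.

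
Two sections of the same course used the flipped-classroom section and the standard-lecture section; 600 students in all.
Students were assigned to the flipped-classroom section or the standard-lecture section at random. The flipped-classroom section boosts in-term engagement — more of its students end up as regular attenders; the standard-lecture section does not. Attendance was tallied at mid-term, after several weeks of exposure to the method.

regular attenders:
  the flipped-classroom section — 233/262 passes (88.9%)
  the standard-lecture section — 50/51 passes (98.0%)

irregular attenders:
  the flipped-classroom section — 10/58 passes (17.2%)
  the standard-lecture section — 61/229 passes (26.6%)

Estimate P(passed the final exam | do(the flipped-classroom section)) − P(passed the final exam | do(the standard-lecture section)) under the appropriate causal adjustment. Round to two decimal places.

Mid-term attendance lies on the pathway teaching method → mid-term attendance → outcome, so adjusting for it blocks the indirect effect. For the total causal effect of teaching method, use the unadjusted pooled rates.
The causal difference is the pooled difference: 0.759 − 0.396 = +0.363.

+0.36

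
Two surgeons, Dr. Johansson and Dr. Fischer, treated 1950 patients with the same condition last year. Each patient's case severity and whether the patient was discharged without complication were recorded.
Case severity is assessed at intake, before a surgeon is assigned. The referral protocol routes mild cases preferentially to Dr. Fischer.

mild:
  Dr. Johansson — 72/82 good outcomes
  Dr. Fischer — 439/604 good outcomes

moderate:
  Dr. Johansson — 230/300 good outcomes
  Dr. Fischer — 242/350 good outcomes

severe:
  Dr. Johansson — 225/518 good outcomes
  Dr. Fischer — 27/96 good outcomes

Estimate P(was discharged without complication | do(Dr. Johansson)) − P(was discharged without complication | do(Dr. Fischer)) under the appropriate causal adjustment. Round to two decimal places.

The case severity-specific comparison favours Dr. Johansson throughout, but the pooled figures favour Dr. Fischer. The question is whether to condition on case severity.
The imbalance in case severity arose from how patients were allocated, not from anything the surgeon did; and case severity independently affects the outcome. The pooled gap is confounded — condition on case severity.
Adjusting over the population distribution of case severity: 0.352·(0.878−0.727) + 0.333·(0.767−0.691) + 0.315·(0.434−0.281) = +0.126.

+0.13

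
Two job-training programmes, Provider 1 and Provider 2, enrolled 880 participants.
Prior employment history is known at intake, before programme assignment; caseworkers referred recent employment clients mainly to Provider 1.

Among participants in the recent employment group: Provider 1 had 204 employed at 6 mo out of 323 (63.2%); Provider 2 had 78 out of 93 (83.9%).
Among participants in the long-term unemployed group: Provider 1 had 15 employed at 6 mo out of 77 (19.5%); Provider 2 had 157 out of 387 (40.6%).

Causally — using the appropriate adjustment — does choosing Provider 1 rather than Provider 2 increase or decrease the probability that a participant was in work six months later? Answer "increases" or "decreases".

Prior employment history is set before the programme has any effect — it is not caused by the programme — and it independently drives the outcome. That makes it a confounder, so the causal comparison is within prior employment history levels.
Within each level — recent employment: 63.2% vs 83.9%; long-term unemployed: 19.5% vs 40.6% — Provider 2 is higher every time.

decreases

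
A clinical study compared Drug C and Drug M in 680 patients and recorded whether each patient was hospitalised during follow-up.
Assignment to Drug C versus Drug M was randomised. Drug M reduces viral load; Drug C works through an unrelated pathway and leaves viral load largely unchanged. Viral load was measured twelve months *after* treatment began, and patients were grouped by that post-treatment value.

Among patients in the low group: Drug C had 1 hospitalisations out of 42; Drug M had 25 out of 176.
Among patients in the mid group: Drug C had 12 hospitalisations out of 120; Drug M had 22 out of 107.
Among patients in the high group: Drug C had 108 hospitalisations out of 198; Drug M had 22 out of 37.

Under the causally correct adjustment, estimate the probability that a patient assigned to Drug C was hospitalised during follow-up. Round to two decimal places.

Viral load is recorded after the drug and is itself shifted by it — it sits on the causal path from drug to outcome. Conditioning on a mediator would strip out part of the effect we want; the pooled comparison gives the total causal effect.
So P(outcome | do(Drug C)) is just the pooled rate for Drug C: 121/360 = 0.336.

0.34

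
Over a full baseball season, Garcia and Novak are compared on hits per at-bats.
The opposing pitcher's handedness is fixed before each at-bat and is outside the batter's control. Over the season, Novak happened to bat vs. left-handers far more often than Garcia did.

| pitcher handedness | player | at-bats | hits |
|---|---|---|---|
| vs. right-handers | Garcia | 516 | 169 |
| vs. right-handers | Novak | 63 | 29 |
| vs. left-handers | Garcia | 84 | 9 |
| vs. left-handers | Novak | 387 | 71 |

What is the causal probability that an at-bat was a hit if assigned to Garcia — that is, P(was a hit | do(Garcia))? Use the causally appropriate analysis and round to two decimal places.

0.23

Novak is higher inside every pitcher handedness stratum but Garcia is higher in aggregate. Whether to stratify depends on how pitcher handedness relates to the player.
Since pitcher handedness is a pre-existing factor (not a product of the player) and it affects the outcome on its own, it is a confounder. The stratified rates, not the pooled rate, identify the causal effect.
Standardising Garcia to the population pitcher handedness mix: 0.551·169/516 + 0.449·9/84 = 0.229.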